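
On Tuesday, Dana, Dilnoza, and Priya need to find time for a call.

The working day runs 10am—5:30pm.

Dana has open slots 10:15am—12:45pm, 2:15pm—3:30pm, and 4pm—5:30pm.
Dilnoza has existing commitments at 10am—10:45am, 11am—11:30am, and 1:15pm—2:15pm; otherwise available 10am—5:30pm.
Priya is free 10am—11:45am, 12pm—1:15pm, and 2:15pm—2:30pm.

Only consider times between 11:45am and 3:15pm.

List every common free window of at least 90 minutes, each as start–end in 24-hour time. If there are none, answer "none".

none

Dilnoza free within 10:00–17:30: 10:45–11:00, 11:30–13:15, 14:15–17:30.
Dana ∩ Dilnoza: 10:45–11:00, 11:30–12:45, 14:15–15:30, 16:00–17:30.
Dana ∩ Dilnoza ∩ Priya: 10:45–11:00, 11:30–11:45, 12:00–12:45, 14:15–14:30.
Restricted to 11:45–15:15: 12:00–12:45, 14:15–14:30.
Windows ≥ 90 min: (none).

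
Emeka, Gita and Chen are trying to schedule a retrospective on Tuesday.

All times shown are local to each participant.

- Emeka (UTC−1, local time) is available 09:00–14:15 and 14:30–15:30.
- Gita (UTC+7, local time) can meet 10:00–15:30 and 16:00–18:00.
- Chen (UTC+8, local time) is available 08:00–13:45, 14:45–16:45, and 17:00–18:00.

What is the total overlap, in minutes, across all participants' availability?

Emeka → UTC: 10:00–15:15, 15:30–16:30.
Gita → UTC: 03:00–08:30, 09:00–11:00.
Chen → UTC: 00:00–05:45, 06:45–08:45, 09:00–10:00.
Emeka ∩ Gita: 10:00–11:00.
Emeka ∩ Gita ∩ Chen: (none).
Total common minutes: 0.

0 minutes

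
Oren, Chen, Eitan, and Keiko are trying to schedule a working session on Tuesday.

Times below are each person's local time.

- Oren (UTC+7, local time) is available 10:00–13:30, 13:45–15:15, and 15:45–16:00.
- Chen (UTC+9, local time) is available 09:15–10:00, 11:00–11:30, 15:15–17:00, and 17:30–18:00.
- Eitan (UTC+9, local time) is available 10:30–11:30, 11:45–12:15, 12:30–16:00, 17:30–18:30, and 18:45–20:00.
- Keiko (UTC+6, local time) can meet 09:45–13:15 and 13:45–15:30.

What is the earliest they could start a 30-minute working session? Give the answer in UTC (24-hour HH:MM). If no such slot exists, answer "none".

none

Oren → UTC: 03:00–06:30, 06:45–08:15, 08:45–09:00.
Chen → UTC: 00:15–01:00, 02:00–02:30, 06:15–08:00, 08:30–09:00.
Eitan → UTC: 01:30–02:30, 02:45–03:15, 03:30–07:00, 08:30–09:30, 09:45–11:00.
Keiko → UTC: 03:45–07:15, 07:45–09:30.
Oren ∩ Chen: 06:15–06:30, 06:45–08:00, 08:45–09:00.
Oren ∩ Chen ∩ Eitan: 06:15–06:30, 06:45–07:00, 08:45–09:00.
Oren ∩ Chen ∩ Eitan ∩ Keiko: 06:15–06:30, 06:45–07:00, 08:45–09:00.
Windows ≥ 30 min: (none).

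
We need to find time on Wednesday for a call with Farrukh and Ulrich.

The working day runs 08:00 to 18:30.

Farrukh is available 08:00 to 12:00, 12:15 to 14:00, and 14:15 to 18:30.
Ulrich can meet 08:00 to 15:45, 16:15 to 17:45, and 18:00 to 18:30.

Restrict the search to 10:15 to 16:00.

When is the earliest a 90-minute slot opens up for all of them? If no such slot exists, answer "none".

10:15

Farrukh ∩ Ulrich: 08:00–12:00, 12:15–14:00, 14:15–15:45, 16:15–17:45, 18:00–18:30.
Restricted to 10:15–16:00: 10:15–12:00, 12:15–14:00, 14:15–15:45.
Windows ≥ 90 min: 10:15–12:00, 12:15–14:00, 14:15–15:45.
Earliest such window starts at 10:15.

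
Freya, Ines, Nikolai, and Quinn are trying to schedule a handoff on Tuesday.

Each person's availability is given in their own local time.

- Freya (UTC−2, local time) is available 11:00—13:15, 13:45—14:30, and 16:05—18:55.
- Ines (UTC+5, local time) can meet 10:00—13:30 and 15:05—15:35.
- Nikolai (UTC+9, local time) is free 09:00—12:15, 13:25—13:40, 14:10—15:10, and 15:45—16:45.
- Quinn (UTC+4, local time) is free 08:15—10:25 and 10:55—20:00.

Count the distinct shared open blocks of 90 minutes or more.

0

Freya → UTC: 13:00–15:15, 15:45–16:30, 18:05–20:55.
Ines → UTC: 05:00–08:30, 10:05–10:35.
Nikolai → UTC: 00:00–03:15, 04:25–04:40, 05:10–06:10, 06:45–07:45.
Quinn → UTC: 04:15–06:25, 06:55–16:00.
Freya ∩ Ines: (none).
Freya ∩ Ines ∩ Nikolai: (none).
Freya ∩ Ines ∩ Nikolai ∩ Quinn: (none).
Windows ≥ 90 min: (none).
That's 0 windows.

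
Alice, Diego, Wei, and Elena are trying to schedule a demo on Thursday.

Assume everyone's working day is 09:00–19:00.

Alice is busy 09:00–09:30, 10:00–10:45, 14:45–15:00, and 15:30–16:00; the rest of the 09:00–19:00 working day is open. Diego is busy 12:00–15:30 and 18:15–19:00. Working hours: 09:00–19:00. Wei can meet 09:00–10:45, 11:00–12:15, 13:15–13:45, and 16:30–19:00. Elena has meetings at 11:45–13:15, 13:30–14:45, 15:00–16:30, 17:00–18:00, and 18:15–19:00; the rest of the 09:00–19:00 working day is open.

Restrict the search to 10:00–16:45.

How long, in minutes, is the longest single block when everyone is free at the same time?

45 minutes

Alice free within 09:00–19:00: 09:30–10:00, 10:45–14:45, 15:00–15:30, 16:00–19:00.
Diego free within 09:00–19:00: 09:00–12:00, 15:30–18:15.
Elena free within 09:00–19:00: 09:00–11:45, 13:15–13:30, 14:45–15:00, 16:30–17:00, 18:00–18:15.
Alice ∩ Diego: 09:30–10:00, 10:45–12:00, 16:00–18:15.
Alice ∩ Diego ∩ Wei: 09:30–10:00, 11:00–12:00, 16:30–18:15.
Alice ∩ Diego ∩ Wei ∩ Elena: 09:30–10:00, 11:00–11:45, 16:30–17:00, 18:00–18:15.
Restricted to 10:00–16:45: 11:00–11:45, 16:30–16:45.
Common window lengths: 45, 15 min; longest is 45.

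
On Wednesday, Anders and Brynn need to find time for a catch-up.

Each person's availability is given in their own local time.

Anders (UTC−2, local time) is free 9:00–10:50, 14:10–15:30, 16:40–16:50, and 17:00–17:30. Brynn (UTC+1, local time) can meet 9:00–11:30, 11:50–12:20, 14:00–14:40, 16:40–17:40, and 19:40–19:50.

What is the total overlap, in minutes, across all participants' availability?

60 minutes

Anders → UTC: 11:00–12:50, 16:10–17:30, 18:40–18:50, 19:00–19:30.
Brynn → UTC: 08:00–10:30, 10:50–11:20, 13:00–13:40, 15:40–16:40, 18:40–18:50.
Anders ∩ Brynn: 11:00–11:20, 16:10–16:40, 18:40–18:50.
Total common minutes: 20 + 30 + 10 = 60.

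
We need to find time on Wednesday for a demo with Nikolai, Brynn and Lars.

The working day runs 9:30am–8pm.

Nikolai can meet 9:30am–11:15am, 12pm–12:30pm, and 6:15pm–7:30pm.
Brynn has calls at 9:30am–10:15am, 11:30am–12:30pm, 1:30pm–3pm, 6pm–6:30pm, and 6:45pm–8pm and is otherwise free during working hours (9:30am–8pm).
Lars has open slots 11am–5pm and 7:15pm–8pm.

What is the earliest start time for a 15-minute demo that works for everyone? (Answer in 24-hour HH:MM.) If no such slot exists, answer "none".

11:00

Brynn free within 09:30–20:00: 10:15–11:30, 12:30–13:30, 15:00–18:00, 18:30–18:45.
Nikolai ∩ Brynn: 10:15–11:15, 18:30–18:45.
Nikolai ∩ Brynn ∩ Lars: 11:00–11:15.
Windows ≥ 15 min: 11:00–11:15.
Earliest such window starts at 11:00.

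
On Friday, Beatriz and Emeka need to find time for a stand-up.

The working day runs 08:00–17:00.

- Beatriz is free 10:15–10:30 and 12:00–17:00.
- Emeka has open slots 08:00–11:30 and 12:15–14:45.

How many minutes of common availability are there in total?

165 minutes

Beatriz ∩ Emeka: 10:15–10:30, 12:15–14:45.
Total common minutes: 15 + 150 = 165.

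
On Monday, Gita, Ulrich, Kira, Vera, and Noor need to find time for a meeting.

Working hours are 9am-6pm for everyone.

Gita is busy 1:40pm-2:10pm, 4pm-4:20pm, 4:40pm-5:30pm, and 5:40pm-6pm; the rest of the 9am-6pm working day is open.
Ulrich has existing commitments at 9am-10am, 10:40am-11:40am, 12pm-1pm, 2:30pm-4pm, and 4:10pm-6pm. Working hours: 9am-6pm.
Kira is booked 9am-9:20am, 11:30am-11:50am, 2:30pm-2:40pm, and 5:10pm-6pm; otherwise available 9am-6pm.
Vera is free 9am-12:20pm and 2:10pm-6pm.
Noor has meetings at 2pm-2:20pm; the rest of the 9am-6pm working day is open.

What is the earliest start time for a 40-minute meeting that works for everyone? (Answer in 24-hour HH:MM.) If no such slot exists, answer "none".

10:00

Gita free within 09:00–18:00: 09:00–13:40, 14:10–16:00, 16:20–16:40, 17:30–17:40.
Ulrich free within 09:00–18:00: 10:00–10:40, 11:40–12:00, 13:00–14:30, 16:00–16:10.
Kira free within 09:00–18:00: 09:20–11:30, 11:50–14:30, 14:40–17:10.
Noor free within 09:00–18:00: 09:00–14:00, 14:20–18:00.
Gita ∩ Ulrich: 10:00–10:40, 11:40–12:00, 13:00–13:40, 14:10–14:30.
Gita ∩ Ulrich ∩ Kira: 10:00–10:40, 11:50–12:00, 13:00–13:40, 14:10–14:30.
Gita ∩ Ulrich ∩ Kira ∩ Vera: 10:00–10:40, 11:50–12:00, 14:10–14:30.
Gita ∩ Ulrich ∩ Kira ∩ Vera ∩ Noor: 10:00–10:40, 11:50–12:00, 14:20–14:30.
Windows ≥ 40 min: 10:00–10:40.
Earliest such window starts at 10:00.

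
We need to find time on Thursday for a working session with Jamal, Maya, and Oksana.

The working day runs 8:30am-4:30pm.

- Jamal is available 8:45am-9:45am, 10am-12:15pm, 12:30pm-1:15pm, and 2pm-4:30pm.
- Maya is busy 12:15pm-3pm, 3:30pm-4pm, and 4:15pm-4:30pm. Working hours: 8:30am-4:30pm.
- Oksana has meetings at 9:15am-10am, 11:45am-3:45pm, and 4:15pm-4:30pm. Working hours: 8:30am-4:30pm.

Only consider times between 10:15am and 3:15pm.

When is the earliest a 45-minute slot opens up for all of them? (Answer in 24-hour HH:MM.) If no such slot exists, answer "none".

Maya free within 08:30–16:30: 08:30–12:15, 15:00–15:30, 16:00–16:15.
Oksana free within 08:30–16:30: 08:30–09:15, 10:00–11:45, 15:45–16:15.
Jamal ∩ Maya: 08:45–09:45, 10:00–12:15, 15:00–15:30, 16:00–16:15.
Jamal ∩ Maya ∩ Oksana: 08:45–09:15, 10:00–11:45, 16:00–16:15.
Restricted to 10:15–15:15: 10:15–11:45.
Windows ≥ 45 min: 10:15–11:45.
Earliest such window starts at 10:15.

10:15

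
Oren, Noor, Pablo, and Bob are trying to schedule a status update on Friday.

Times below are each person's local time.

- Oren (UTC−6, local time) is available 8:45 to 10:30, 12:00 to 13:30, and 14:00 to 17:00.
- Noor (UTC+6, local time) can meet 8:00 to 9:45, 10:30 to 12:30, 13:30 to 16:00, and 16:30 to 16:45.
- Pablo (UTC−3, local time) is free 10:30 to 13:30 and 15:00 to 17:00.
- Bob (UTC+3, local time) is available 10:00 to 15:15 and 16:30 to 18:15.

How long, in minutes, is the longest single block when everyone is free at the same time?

Oren → UTC: 14:45–16:30, 18:00–19:30, 20:00–23:00.
Noor → UTC: 02:00–03:45, 04:30–06:30, 07:30–10:00, 10:30–10:45.
Pablo → UTC: 13:30–16:30, 18:00–20:00.
Bob → UTC: 07:00–12:15, 13:30–15:15.
Oren ∩ Noor: (none).
Oren ∩ Noor ∩ Pablo: (none).
Oren ∩ Noor ∩ Pablo ∩ Bob: (none).
No common window.

0 minutes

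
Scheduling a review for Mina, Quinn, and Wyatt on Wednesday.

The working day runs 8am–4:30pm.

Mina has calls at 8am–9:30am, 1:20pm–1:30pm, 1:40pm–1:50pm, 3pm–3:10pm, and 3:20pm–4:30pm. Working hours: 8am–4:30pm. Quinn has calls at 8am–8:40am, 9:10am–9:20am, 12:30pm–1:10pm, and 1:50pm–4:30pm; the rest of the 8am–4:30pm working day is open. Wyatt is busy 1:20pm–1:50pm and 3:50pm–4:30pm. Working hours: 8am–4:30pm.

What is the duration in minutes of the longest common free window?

180 minutes

Mina free within 08:00–16:30: 09:30–13:20, 13:30–13:40, 13:50–15:00, 15:10–15:20.
Quinn free within 08:00–16:30: 08:40–09:10, 09:20–12:30, 13:10–13:50.
Wyatt free within 08:00–16:30: 08:00–13:20, 13:50–15:50.
Mina ∩ Quinn: 09:30–12:30, 13:10–13:20, 13:30–13:40.
Mina ∩ Quinn ∩ Wyatt: 09:30–12:30, 13:10–13:20.
Common window lengths: 180, 10 min; longest is 180.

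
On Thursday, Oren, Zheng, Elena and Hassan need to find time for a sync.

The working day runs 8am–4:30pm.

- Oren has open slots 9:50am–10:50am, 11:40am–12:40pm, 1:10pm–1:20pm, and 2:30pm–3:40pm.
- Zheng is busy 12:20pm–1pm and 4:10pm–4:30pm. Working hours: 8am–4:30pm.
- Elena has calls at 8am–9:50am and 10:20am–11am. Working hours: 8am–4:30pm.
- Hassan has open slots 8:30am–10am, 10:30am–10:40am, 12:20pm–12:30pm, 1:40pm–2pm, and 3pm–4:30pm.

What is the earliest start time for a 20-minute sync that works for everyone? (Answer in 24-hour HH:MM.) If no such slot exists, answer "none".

Zheng free within 08:00–16:30: 08:00–12:20, 13:00–16:10.
Elena free within 08:00–16:30: 09:50–10:20, 11:00–16:30.
Oren ∩ Zheng: 09:50–10:50, 11:40–12:20, 13:10–13:20, 14:30–15:40.
Oren ∩ Zheng ∩ Elena: 09:50–10:20, 11:40–12:20, 13:10–13:20, 14:30–15:40.
Oren ∩ Zheng ∩ Elena ∩ Hassan: 09:50–10:00, 15:00–15:40.
Windows ≥ 20 min: 15:00–15:40.
Earliest such window starts at 15:00.

15:00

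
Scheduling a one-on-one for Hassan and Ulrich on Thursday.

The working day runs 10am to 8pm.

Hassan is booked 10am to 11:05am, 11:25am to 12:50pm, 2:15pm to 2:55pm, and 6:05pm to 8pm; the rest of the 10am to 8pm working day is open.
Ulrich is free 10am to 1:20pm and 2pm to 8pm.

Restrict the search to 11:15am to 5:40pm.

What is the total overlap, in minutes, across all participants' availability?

220 minutes

Hassan free within 10:00–20:00: 11:05–11:25, 12:50–14:15, 14:55–18:05.
Hassan ∩ Ulrich: 11:05–11:25, 12:50–13:20, 14:00–14:15, 14:55–18:05.
Restricted to 11:15–17:40: 11:15–11:25, 12:50–13:20, 14:00–14:15, 14:55–17:40.
Total common minutes: 10 + 30 + 15 + 165 = 220.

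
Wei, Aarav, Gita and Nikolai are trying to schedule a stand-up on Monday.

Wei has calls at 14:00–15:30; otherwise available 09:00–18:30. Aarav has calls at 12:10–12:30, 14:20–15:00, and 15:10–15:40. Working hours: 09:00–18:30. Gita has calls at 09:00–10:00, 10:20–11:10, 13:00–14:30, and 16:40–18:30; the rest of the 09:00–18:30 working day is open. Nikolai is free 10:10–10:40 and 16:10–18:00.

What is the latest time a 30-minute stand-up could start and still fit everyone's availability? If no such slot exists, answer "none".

16:10

Wei free within 09:00–18:30: 09:00–14:00, 15:30–18:30.
Aarav free within 09:00–18:30: 09:00–12:10, 12:30–14:20, 15:00–15:10, 15:40–18:30.
Gita free within 09:00–18:30: 10:00–10:20, 11:10–13:00, 14:30–16:40.
Wei ∩ Aarav: 09:00–12:10, 12:30–14:00, 15:40–18:30.
Wei ∩ Aarav ∩ Gita: 10:00–10:20, 11:10–12:10, 12:30–13:00, 15:40–16:40.
Wei ∩ Aarav ∩ Gita ∩ Nikolai: 10:10–10:20, 16:10–16:40.
Windows ≥ 30 min: 16:10–16:40.
Latest start in the last window 16:10–16:40 is 16:40 − 30 min = 16:10.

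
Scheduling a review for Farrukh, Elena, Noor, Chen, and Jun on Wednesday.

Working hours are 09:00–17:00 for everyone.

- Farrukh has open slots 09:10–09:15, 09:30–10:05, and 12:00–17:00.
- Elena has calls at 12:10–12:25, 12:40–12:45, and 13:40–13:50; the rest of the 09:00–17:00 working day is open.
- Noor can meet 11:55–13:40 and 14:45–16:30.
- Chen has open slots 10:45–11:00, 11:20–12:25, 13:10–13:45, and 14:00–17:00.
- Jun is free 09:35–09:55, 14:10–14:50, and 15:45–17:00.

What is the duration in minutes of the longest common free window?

45 minutes

Elena free within 09:00–17:00: 09:00–12:10, 12:25–12:40, 12:45–13:40, 13:50–17:00.
Farrukh ∩ Elena: 09:10–09:15, 09:30–10:05, 12:00–12:10, 12:25–12:40, 12:45–13:40, 13:50–17:00.
Farrukh ∩ Elena ∩ Noor: 12:00–12:10, 12:25–12:40, 12:45–13:40, 14:45–16:30.
Farrukh ∩ Elena ∩ Noor ∩ Chen: 12:00–12:10, 13:10–13:40, 14:45–16:30.
Farrukh ∩ Elena ∩ Noor ∩ Chen ∩ Jun: 14:45–14:50, 15:45–16:30.
Common window lengths: 5, 45 min; longest is 45.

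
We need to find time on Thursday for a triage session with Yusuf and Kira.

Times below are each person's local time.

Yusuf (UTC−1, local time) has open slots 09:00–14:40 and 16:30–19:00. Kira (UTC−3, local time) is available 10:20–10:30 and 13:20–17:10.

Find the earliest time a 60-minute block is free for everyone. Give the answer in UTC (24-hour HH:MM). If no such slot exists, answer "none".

Yusuf → UTC: 10:00–15:40, 17:30–20:00.
Kira → UTC: 13:20–13:30, 16:20–20:10.
Yusuf ∩ Kira: 13:20–13:30, 17:30–20:00.
Windows ≥ 60 min: 17:30–20:00.
Earliest such window starts at 17:30.

17:30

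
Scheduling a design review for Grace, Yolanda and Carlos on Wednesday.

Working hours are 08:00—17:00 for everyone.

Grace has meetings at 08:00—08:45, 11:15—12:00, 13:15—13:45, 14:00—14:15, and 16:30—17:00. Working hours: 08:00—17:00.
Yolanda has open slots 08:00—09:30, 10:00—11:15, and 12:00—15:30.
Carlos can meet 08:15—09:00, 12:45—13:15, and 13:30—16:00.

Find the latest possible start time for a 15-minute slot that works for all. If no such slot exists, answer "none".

Grace free within 08:00–17:00: 08:45–11:15, 12:00–13:15, 13:45–14:00, 14:15–16:30.
Grace ∩ Yolanda: 08:45–09:30, 10:00–11:15, 12:00–13:15, 13:45–14:00, 14:15–15:30.
Grace ∩ Yolanda ∩ Carlos: 08:45–09:00, 12:45–13:15, 13:45–14:00, 14:15–15:30.
Windows ≥ 15 min: 08:45–09:00, 12:45–13:15, 13:45–14:00, 14:15–15:30.
Latest start in the last window 14:15–15:30 is 15:30 − 15 min = 15:15.

15:15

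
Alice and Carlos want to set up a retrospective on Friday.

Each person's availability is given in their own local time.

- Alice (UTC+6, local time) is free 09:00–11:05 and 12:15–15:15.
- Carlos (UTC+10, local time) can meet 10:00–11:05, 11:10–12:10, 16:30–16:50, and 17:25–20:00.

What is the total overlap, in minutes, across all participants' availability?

130 minutes

Alice → UTC: 03:00–05:05, 06:15–09:15.
Carlos → UTC: 00:00–01:05, 01:10–02:10, 06:30–06:50, 07:25–10:00.
Alice ∩ Carlos: 06:30–06:50, 07:25–09:15.
Total common minutes: 20 + 110 = 130.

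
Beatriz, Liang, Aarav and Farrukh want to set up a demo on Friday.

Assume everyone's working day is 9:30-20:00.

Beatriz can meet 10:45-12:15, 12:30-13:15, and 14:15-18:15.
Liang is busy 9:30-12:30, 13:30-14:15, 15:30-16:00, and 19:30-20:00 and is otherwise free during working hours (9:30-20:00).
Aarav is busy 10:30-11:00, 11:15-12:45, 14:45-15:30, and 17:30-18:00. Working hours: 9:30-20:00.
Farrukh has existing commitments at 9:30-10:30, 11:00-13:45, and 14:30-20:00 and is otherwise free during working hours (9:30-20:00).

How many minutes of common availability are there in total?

Liang free within 09:30–20:00: 12:30–13:30, 14:15–15:30, 16:00–19:30.
Aarav free within 09:30–20:00: 09:30–10:30, 11:00–11:15, 12:45–14:45, 15:30–17:30, 18:00–20:00.
Farrukh free within 09:30–20:00: 10:30–11:00, 13:45–14:30.
Beatriz ∩ Liang: 12:30–13:15, 14:15–15:30, 16:00–18:15.
Beatriz ∩ Liang ∩ Aarav: 12:45–13:15, 14:15–14:45, 16:00–17:30, 18:00–18:15.
Beatriz ∩ Liang ∩ Aarav ∩ Farrukh: 14:15–14:30.
Total common minutes: 15.

15 minutes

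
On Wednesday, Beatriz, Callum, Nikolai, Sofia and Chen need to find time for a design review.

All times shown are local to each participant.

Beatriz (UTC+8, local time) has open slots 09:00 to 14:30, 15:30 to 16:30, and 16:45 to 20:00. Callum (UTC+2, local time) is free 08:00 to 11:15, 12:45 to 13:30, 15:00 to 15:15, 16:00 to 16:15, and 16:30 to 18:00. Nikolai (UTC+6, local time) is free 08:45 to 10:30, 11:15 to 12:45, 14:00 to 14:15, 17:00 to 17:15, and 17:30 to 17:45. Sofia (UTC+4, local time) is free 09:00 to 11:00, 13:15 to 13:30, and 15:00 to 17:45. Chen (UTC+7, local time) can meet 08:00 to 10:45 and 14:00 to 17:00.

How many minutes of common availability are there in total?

Beatriz → UTC: 01:00–06:30, 07:30–08:30, 08:45–12:00.
Callum → UTC: 06:00–09:15, 10:45–11:30, 13:00–13:15, 14:00–14:15, 14:30–16:00.
Nikolai → UTC: 02:45–04:30, 05:15–06:45, 08:00–08:15, 11:00–11:15, 11:30–11:45.
Sofia → UTC: 05:00–07:00, 09:15–09:30, 11:00–13:45.
Chen → UTC: 01:00–03:45, 07:00–10:00.
Beatriz ∩ Callum: 06:00–06:30, 07:30–08:30, 08:45–09:15, 10:45–11:30.
Beatriz ∩ Callum ∩ Nikolai: 06:00–06:30, 08:00–08:15, 11:00–11:15.
Beatriz ∩ Callum ∩ Nikolai ∩ Sofia: 06:00–06:30, 11:00–11:15.
Beatriz ∩ Callum ∩ Nikolai ∩ Sofia ∩ Chen: (none).
Total common minutes: 0.

0 minutes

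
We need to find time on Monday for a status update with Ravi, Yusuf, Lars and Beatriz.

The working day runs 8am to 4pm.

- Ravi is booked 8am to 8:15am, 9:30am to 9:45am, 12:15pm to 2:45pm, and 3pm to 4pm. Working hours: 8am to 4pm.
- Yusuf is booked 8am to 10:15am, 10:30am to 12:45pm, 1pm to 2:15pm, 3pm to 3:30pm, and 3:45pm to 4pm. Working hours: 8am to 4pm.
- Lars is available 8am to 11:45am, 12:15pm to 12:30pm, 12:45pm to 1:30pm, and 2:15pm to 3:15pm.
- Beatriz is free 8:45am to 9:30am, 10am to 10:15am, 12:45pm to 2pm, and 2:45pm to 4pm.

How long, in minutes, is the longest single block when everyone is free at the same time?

Ravi free within 08:00–16:00: 08:15–09:30, 09:45–12:15, 14:45–15:00.
Yusuf free within 08:00–16:00: 10:15–10:30, 12:45–13:00, 14:15–15:00, 15:30–15:45.
Ravi ∩ Yusuf: 10:15–10:30, 14:45–15:00.
Ravi ∩ Yusuf ∩ Lars: 10:15–10:30, 14:45–15:00.
Ravi ∩ Yusuf ∩ Lars ∩ Beatriz: 14:45–15:00.
Single common window of 15 minutes.

15 minutes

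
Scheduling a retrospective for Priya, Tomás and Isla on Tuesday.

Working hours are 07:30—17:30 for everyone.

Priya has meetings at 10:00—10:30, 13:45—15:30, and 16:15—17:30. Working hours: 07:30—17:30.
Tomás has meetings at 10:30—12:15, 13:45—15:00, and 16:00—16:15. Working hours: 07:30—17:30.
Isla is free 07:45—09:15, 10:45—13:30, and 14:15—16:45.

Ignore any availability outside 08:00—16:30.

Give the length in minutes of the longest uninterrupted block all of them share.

75 minutes

Priya free within 07:30–17:30: 07:30–10:00, 10:30–13:45, 15:30–16:15.
Tomás free within 07:30–17:30: 07:30–10:30, 12:15–13:45, 15:00–16:00, 16:15–17:30.
Priya ∩ Tomás: 07:30–10:00, 12:15–13:45, 15:30–16:00.
Priya ∩ Tomás ∩ Isla: 07:45–09:15, 12:15–13:30, 15:30–16:00.
Restricted to 08:00–16:30: 08:00–09:15, 12:15–13:30, 15:30–16:00.
Common window lengths: 75, 75, 30 min; longest is 75.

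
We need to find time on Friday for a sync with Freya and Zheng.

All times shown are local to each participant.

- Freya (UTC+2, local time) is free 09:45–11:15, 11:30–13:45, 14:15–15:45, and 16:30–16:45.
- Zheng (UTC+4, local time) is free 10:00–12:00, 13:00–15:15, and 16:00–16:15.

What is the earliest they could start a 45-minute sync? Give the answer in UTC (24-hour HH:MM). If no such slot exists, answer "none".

Freya → UTC: 07:45–09:15, 09:30–11:45, 12:15–13:45, 14:30–14:45.
Zheng → UTC: 06:00–08:00, 09:00–11:15, 12:00–12:15.
Freya ∩ Zheng: 07:45–08:00, 09:00–09:15, 09:30–11:15.
Windows ≥ 45 min: 09:30–11:15.
Earliest such window starts at 09:30.

09:30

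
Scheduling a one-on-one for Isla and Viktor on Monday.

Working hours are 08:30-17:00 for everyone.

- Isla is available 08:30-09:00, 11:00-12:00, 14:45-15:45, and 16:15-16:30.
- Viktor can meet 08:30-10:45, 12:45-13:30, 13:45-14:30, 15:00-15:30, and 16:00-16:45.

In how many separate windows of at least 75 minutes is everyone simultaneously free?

Isla ∩ Viktor: 08:30–09:00, 15:00–15:30, 16:15–16:30.
Windows ≥ 75 min: (none).
That's 0 windows.

0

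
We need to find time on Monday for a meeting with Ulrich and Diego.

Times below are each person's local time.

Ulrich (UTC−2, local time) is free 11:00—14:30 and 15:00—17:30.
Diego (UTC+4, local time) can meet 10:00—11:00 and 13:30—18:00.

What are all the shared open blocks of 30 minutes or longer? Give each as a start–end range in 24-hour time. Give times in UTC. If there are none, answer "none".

13:00–14:00

Ulrich → UTC: 13:00–16:30, 17:00–19:30.
Diego → UTC: 06:00–07:00, 09:30–14:00.
Ulrich ∩ Diego: 13:00–14:00.
Windows ≥ 30 min: 13:00–14:00.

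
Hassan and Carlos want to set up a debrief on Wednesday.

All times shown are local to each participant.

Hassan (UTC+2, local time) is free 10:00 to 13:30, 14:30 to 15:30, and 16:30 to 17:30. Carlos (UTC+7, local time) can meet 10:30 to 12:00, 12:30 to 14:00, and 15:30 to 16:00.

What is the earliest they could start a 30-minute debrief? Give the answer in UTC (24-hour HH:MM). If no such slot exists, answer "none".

Hassan → UTC: 08:00–11:30, 12:30–13:30, 14:30–15:30.
Carlos → UTC: 03:30–05:00, 05:30–07:00, 08:30–09:00.
Hassan ∩ Carlos: 08:30–09:00.
Windows ≥ 30 min: 08:30–09:00.
Earliest such window starts at 08:30.

08:30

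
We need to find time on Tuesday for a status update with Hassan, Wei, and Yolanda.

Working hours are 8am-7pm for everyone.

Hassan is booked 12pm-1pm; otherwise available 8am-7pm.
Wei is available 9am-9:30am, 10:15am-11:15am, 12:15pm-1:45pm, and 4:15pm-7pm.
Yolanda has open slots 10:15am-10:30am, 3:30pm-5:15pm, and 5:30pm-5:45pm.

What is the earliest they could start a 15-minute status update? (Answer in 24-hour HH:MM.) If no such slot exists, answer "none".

Hassan free within 08:00–19:00: 08:00–12:00, 13:00–19:00.
Hassan ∩ Wei: 09:00–09:30, 10:15–11:15, 13:00–13:45, 16:15–19:00.
Hassan ∩ Wei ∩ Yolanda: 10:15–10:30, 16:15–17:15, 17:30–17:45.
Windows ≥ 15 min: 10:15–10:30, 16:15–17:15, 17:30–17:45.
Earliest such window starts at 10:15.

10:15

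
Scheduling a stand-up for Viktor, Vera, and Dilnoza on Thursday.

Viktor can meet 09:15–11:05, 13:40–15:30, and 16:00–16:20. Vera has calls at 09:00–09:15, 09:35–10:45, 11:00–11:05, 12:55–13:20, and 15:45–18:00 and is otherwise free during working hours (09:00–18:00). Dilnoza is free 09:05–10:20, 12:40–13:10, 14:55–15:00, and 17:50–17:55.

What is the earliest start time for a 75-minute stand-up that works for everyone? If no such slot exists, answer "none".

Vera free within 09:00–18:00: 09:15–09:35, 10:45–11:00, 11:05–12:55, 13:20–15:45.
Viktor ∩ Vera: 09:15–09:35, 10:45–11:00, 13:40–15:30.
Viktor ∩ Vera ∩ Dilnoza: 09:15–09:35, 14:55–15:00.
Windows ≥ 75 min: (none).

none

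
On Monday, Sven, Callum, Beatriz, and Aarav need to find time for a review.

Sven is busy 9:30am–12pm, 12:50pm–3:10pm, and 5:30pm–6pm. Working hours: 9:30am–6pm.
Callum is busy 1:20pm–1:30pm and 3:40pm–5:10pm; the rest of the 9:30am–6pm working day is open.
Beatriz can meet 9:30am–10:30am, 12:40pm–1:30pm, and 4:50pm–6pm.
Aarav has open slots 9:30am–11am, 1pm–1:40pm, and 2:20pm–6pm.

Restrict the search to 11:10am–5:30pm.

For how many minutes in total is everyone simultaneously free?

20 minutes

Sven free within 09:30–18:00: 12:00–12:50, 15:10–17:30.
Callum free within 09:30–18:00: 09:30–13:20, 13:30–15:40, 17:10–18:00.
Sven ∩ Callum: 12:00–12:50, 15:10–15:40, 17:10–17:30.
Sven ∩ Callum ∩ Beatriz: 12:40–12:50, 17:10–17:30.
Sven ∩ Callum ∩ Beatriz ∩ Aarav: 17:10–17:30.
Restricted to 11:10–17:30: 17:10–17:30.
Total common minutes: 20.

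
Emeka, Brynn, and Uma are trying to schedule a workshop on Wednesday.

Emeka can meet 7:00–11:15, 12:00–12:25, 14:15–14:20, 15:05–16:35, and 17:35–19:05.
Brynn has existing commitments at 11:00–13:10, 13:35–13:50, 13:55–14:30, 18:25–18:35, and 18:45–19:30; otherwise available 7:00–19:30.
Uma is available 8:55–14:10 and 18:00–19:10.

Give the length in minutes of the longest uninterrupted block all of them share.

Brynn free within 07:00–19:30: 07:00–11:00, 13:10–13:35, 13:50–13:55, 14:30–18:25, 18:35–18:45.
Emeka ∩ Brynn: 07:00–11:00, 15:05–16:35, 17:35–18:25, 18:35–18:45.
Emeka ∩ Brynn ∩ Uma: 08:55–11:00, 18:00–18:25, 18:35–18:45.
Common window lengths: 125, 25, 10 min; longest is 125.

125 minutes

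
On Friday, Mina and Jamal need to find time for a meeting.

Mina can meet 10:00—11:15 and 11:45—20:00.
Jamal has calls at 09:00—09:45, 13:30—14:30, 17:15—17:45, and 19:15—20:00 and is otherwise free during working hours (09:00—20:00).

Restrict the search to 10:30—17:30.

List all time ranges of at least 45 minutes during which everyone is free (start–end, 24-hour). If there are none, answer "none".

Jamal free within 09:00–20:00: 09:45–13:30, 14:30–17:15, 17:45–19:15.
Mina ∩ Jamal: 10:00–11:15, 11:45–13:30, 14:30–17:15, 17:45–19:15.
Restricted to 10:30–17:30: 10:30–11:15, 11:45–13:30, 14:30–17:15.
Windows ≥ 45 min: 10:30–11:15, 11:45–13:30, 14:30–17:15.

10:30–11:15, 11:45–13:30, 14:30–17:15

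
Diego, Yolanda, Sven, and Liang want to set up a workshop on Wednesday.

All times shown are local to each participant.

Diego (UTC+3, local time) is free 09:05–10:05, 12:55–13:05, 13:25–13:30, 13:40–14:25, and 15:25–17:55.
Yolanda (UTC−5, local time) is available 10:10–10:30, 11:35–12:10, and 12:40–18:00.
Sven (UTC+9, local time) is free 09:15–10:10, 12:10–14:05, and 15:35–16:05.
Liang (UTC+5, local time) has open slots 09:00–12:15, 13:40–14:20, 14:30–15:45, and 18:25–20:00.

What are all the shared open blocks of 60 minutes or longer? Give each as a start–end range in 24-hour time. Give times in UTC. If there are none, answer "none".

Diego → UTC: 06:05–07:05, 09:55–10:05, 10:25–10:30, 10:40–11:25, 12:25–14:55.
Yolanda → UTC: 15:10–15:30, 16:35–17:10, 17:40–23:00.
Sven → UTC: 00:15–01:10, 03:10–05:05, 06:35–07:05.
Liang → UTC: 04:00–07:15, 08:40–09:20, 09:30–10:45, 13:25–15:00.
Diego ∩ Yolanda: (none).
Diego ∩ Yolanda ∩ Sven: (none).
Diego ∩ Yolanda ∩ Sven ∩ Liang: (none).
Windows ≥ 60 min: (none).

none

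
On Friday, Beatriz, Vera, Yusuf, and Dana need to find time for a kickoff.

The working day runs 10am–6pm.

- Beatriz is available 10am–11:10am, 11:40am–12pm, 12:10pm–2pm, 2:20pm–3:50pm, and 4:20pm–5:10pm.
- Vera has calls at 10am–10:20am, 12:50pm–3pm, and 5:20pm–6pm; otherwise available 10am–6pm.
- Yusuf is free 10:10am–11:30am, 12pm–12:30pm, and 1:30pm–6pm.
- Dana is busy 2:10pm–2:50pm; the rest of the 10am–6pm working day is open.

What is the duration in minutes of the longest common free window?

50 minutes

Vera free within 10:00–18:00: 10:20–12:50, 15:00–17:20.
Dana free within 10:00–18:00: 10:00–14:10, 14:50–18:00.
Beatriz ∩ Vera: 10:20–11:10, 11:40–12:00, 12:10–12:50, 15:00–15:50, 16:20–17:10.
Beatriz ∩ Vera ∩ Yusuf: 10:20–11:10, 12:10–12:30, 15:00–15:50, 16:20–17:10.
Beatriz ∩ Vera ∩ Yusuf ∩ Dana: 10:20–11:10, 12:10–12:30, 15:00–15:50, 16:20–17:10.
Common window lengths: 50, 20, 50, 50 min; longest is 50.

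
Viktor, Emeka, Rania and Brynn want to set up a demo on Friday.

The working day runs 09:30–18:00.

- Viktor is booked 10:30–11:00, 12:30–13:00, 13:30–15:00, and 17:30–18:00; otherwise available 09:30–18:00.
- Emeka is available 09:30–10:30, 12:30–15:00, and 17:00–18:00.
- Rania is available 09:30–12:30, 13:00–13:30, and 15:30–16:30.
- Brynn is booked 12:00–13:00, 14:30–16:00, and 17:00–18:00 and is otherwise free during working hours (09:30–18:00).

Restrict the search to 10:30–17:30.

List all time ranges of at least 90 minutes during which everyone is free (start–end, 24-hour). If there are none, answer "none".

none

Viktor free within 09:30–18:00: 09:30–10:30, 11:00–12:30, 13:00–13:30, 15:00–17:30.
Brynn free within 09:30–18:00: 09:30–12:00, 13:00–14:30, 16:00–17:00.
Viktor ∩ Emeka: 09:30–10:30, 13:00–13:30, 17:00–17:30.
Viktor ∩ Emeka ∩ Rania: 09:30–10:30, 13:00–13:30.
Viktor ∩ Emeka ∩ Rania ∩ Brynn: 09:30–10:30, 13:00–13:30.
Restricted to 10:30–17:30: 13:00–13:30.
Windows ≥ 90 min: (none).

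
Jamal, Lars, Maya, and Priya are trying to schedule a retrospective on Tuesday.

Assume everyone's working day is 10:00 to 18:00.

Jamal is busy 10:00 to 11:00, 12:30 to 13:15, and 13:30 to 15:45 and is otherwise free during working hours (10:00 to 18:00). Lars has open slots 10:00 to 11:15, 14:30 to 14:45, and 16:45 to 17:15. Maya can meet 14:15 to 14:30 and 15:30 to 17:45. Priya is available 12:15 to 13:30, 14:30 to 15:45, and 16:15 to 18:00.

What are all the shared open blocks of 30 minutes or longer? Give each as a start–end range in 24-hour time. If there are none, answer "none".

Jamal free within 10:00–18:00: 11:00–12:30, 13:15–13:30, 15:45–18:00.
Jamal ∩ Lars: 11:00–11:15, 16:45–17:15.
Jamal ∩ Lars ∩ Maya: 16:45–17:15.
Jamal ∩ Lars ∩ Maya ∩ Priya: 16:45–17:15.
Windows ≥ 30 min: 16:45–17:15.

16:45–17:15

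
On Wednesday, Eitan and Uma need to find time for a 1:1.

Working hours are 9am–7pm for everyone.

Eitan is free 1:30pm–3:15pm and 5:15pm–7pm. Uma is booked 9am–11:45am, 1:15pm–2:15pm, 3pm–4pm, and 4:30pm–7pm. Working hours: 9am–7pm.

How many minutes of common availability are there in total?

45 minutes

Uma free within 09:00–19:00: 11:45–13:15, 14:15–15:00, 16:00–16:30.
Eitan ∩ Uma: 14:15–15:00.
Total common minutes: 45.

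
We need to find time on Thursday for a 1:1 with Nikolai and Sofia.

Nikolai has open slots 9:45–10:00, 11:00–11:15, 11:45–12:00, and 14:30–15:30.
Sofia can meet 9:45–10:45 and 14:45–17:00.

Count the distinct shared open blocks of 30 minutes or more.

Nikolai ∩ Sofia: 09:45–10:00, 14:45–15:30.
Windows ≥ 30 min: 14:45–15:30.
That's 1 window.

1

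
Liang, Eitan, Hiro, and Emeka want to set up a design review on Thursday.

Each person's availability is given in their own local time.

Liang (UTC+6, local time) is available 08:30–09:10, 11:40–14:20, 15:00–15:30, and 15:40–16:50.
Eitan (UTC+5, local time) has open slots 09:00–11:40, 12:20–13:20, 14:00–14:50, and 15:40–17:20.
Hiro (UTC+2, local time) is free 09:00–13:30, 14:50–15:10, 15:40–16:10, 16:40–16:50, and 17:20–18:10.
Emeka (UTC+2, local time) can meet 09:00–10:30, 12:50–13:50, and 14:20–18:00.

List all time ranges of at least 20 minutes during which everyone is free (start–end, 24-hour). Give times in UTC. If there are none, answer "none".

Liang → UTC: 02:30–03:10, 05:40–08:20, 09:00–09:30, 09:40–10:50.
Eitan → UTC: 04:00–06:40, 07:20–08:20, 09:00–09:50, 10:40–12:20.
Hiro → UTC: 07:00–11:30, 12:50–13:10, 13:40–14:10, 14:40–14:50, 15:20–16:10.
Emeka → UTC: 07:00–08:30, 10:50–11:50, 12:20–16:00.
Liang ∩ Eitan: 05:40–06:40, 07:20–08:20, 09:00–09:30, 09:40–09:50, 10:40–10:50.
Liang ∩ Eitan ∩ Hiro: 07:20–08:20, 09:00–09:30, 09:40–09:50, 10:40–10:50.
Liang ∩ Eitan ∩ Hiro ∩ Emeka: 07:20–08:20.
Windows ≥ 20 min: 07:20–08:20.

07:20–08:20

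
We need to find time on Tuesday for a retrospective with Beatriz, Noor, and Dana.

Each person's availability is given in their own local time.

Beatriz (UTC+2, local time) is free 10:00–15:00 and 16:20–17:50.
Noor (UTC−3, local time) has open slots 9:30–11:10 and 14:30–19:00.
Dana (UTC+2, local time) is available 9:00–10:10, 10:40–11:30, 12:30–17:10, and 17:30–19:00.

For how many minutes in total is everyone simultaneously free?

Beatriz → UTC: 08:00–13:00, 14:20–15:50.
Noor → UTC: 12:30–14:10, 17:30–22:00.
Dana → UTC: 07:00–08:10, 08:40–09:30, 10:30–15:10, 15:30–17:00.
Beatriz ∩ Noor: 12:30–13:00.
Beatriz ∩ Noor ∩ Dana: 12:30–13:00.
Total common minutes: 30.

30 minutes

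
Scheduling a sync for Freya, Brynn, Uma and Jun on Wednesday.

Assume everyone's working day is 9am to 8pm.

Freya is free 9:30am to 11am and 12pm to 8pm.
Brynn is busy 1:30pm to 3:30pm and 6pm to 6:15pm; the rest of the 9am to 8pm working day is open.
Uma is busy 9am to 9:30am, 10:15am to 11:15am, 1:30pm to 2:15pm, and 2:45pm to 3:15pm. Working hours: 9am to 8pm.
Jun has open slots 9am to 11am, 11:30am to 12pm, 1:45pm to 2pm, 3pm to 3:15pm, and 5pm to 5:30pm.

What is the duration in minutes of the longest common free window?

Brynn free within 09:00–20:00: 09:00–13:30, 15:30–18:00, 18:15–20:00.
Uma free within 09:00–20:00: 09:30–10:15, 11:15–13:30, 14:15–14:45, 15:15–20:00.
Freya ∩ Brynn: 09:30–11:00, 12:00–13:30, 15:30–18:00, 18:15–20:00.
Freya ∩ Brynn ∩ Uma: 09:30–10:15, 12:00–13:30, 15:30–18:00, 18:15–20:00.
Freya ∩ Brynn ∩ Uma ∩ Jun: 09:30–10:15, 17:00–17:30.
Common window lengths: 45, 30 min; longest is 45.

45 minutes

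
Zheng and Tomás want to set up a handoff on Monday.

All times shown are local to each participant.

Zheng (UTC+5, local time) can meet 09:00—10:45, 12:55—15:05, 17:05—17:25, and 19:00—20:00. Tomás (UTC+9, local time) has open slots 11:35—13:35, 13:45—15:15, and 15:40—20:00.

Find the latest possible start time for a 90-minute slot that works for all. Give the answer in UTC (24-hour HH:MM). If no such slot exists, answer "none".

Zheng → UTC: 04:00–05:45, 07:55–10:05, 12:05–12:25, 14:00–15:00.
Tomás → UTC: 02:35–04:35, 04:45–06:15, 06:40–11:00.
Zheng ∩ Tomás: 04:00–04:35, 04:45–05:45, 07:55–10:05.
Windows ≥ 90 min: 07:55–10:05.
Latest start in the last window 07:55–10:05 is 10:05 − 90 min = 08:35.

08:35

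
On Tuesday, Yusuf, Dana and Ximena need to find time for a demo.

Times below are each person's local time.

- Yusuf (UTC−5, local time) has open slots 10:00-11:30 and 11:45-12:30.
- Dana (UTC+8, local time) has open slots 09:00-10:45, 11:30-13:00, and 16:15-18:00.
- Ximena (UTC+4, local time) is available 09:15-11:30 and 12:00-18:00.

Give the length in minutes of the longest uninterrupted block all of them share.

0 minutes

Yusuf → UTC: 15:00–16:30, 16:45–17:30.
Dana → UTC: 01:00–02:45, 03:30–05:00, 08:15–10:00.
Ximena → UTC: 05:15–07:30, 08:00–14:00.
Yusuf ∩ Dana: (none).
Yusuf ∩ Dana ∩ Ximena: (none).
No common window.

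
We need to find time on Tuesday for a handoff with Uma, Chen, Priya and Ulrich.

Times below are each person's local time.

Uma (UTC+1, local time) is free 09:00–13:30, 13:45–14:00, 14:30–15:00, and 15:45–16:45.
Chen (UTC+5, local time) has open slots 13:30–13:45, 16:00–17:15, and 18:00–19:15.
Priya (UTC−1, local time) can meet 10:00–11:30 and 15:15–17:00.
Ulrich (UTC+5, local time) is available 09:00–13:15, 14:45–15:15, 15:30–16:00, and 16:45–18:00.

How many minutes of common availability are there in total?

Uma → UTC: 08:00–12:30, 12:45–13:00, 13:30–14:00, 14:45–15:45.
Chen → UTC: 08:30–08:45, 11:00–12:15, 13:00–14:15.
Priya → UTC: 11:00–12:30, 16:15–18:00.
Ulrich → UTC: 04:00–08:15, 09:45–10:15, 10:30–11:00, 11:45–13:00.
Uma ∩ Chen: 08:30–08:45, 11:00–12:15, 13:30–14:00.
Uma ∩ Chen ∩ Priya: 11:00–12:15.
Uma ∩ Chen ∩ Priya ∩ Ulrich: 11:45–12:15.
Total common minutes: 30.

30 minutes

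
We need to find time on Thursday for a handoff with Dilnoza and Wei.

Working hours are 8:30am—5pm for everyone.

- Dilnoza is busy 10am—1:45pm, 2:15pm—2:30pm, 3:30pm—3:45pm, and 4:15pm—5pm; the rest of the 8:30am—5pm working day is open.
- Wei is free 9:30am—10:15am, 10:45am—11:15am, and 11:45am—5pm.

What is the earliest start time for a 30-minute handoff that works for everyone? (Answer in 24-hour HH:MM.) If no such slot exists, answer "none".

09:30

Dilnoza free within 08:30–17:00: 08:30–10:00, 13:45–14:15, 14:30–15:30, 15:45–16:15.
Dilnoza ∩ Wei: 09:30–10:00, 13:45–14:15, 14:30–15:30, 15:45–16:15.
Windows ≥ 30 min: 09:30–10:00, 13:45–14:15, 14:30–15:30, 15:45–16:15.
Earliest such window starts at 09:30.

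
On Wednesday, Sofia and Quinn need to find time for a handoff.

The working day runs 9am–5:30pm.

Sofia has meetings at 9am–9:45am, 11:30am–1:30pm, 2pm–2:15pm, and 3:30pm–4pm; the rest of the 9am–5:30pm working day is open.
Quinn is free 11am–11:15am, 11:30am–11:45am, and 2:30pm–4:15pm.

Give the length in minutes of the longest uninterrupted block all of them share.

60 minutes

Sofia free within 09:00–17:30: 09:45–11:30, 13:30–14:00, 14:15–15:30, 16:00–17:30.
Sofia ∩ Quinn: 11:00–11:15, 14:30–15:30, 16:00–16:15.
Common window lengths: 15, 60, 15 min; longest is 60.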